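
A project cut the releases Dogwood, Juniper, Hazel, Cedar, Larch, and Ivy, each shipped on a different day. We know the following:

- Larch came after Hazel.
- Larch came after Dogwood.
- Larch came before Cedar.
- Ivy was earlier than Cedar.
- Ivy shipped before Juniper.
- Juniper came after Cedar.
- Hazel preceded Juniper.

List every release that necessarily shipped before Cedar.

Directly stated before Cedar: Ivy and Larch.
Dogwood reaches Cedar via Dogwood → Larch → Cedar.
Hazel reaches Cedar via Hazel → Larch → Cedar.
No chain forces Juniper ahead of Cedar.

Dogwood, Hazel, Ivy, Larch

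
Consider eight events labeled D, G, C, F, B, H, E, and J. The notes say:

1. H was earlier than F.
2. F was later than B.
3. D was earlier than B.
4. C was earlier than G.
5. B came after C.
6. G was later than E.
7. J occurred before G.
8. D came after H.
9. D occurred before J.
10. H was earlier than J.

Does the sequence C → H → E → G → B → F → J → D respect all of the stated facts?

no

The constraints require D before J, but in the proposed sequence J appears ahead of D. That one violation is enough.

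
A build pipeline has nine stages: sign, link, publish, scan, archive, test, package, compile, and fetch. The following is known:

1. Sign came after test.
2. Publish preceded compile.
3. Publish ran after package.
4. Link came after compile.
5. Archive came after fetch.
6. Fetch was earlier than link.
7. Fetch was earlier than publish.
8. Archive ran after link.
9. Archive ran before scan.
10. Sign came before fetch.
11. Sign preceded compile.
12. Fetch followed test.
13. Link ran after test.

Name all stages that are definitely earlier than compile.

fetch, package, publish, sign, test

Directly stated before compile: publish and sign.
Fetch reaches compile via fetch → publish → compile.
Package reaches compile via package → publish → compile.
Test reaches compile via test → sign → compile.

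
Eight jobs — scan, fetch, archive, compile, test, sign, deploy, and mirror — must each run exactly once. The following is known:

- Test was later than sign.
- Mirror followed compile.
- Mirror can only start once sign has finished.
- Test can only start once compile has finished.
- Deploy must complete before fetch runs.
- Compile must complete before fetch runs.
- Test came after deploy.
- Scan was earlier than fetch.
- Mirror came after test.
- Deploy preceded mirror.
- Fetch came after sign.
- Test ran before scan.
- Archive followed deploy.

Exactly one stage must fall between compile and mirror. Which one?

test

Tracing the constraints gives compile → test → mirror, so test sits after compile and before mirror.
No other stage is forced both after compile and before mirror.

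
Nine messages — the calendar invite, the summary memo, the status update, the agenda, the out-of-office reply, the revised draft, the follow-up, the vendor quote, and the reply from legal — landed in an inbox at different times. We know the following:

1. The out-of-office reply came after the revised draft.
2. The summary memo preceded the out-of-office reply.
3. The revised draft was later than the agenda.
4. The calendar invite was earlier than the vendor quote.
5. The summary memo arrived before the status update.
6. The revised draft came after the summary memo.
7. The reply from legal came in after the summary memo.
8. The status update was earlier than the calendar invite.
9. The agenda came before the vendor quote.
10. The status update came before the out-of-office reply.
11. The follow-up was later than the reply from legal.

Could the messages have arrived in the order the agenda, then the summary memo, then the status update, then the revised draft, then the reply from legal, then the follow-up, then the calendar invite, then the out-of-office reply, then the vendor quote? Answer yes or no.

yes

Check each stated constraint against the proposed order — e.g. the summary memo is ahead of the out-of-office reply; the agenda is ahead of the vendor quote. Every pair is in the required order; nothing is violated.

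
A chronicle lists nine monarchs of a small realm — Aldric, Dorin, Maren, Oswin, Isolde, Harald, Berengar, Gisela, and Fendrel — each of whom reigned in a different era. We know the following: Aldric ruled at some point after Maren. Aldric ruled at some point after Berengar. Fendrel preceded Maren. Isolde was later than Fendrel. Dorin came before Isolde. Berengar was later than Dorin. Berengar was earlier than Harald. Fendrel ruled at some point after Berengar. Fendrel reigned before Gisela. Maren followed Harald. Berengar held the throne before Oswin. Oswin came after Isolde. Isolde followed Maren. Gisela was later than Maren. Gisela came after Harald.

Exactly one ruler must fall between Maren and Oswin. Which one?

Isolde

Tracing the constraints gives Maren → Isolde → Oswin, so Isolde sits after Maren and before Oswin.
No other ruler is forced both after Maren and before Oswin.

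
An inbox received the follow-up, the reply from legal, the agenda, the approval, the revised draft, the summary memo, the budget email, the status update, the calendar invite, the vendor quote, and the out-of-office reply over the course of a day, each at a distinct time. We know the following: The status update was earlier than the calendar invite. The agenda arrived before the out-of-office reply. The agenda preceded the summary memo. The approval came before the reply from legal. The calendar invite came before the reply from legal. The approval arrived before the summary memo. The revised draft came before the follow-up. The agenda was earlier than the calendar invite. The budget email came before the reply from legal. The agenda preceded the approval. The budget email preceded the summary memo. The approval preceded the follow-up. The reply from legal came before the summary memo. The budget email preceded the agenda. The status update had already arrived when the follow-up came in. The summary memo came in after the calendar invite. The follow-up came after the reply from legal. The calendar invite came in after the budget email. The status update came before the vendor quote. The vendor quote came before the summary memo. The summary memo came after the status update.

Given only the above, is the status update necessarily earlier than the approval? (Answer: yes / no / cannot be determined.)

cannot be determined

No chain of stated constraints runs from the status update to the approval, and none runs from the approval to the status update either.
So the relative order of the status update and the approval is not fixed by the given facts.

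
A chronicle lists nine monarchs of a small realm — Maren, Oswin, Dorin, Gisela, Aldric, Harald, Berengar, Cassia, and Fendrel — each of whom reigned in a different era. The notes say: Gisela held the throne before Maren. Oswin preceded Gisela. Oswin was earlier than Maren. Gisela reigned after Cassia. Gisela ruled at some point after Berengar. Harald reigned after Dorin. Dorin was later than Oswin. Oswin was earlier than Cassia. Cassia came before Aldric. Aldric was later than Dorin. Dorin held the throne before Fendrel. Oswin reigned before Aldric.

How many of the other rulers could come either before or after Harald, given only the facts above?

6

Forced before Harald: Dorin and Oswin.
That leaves Aldric, Berengar, Cassia, Fendrel, Gisela, and Maren with no forced order relative to Harald — 6.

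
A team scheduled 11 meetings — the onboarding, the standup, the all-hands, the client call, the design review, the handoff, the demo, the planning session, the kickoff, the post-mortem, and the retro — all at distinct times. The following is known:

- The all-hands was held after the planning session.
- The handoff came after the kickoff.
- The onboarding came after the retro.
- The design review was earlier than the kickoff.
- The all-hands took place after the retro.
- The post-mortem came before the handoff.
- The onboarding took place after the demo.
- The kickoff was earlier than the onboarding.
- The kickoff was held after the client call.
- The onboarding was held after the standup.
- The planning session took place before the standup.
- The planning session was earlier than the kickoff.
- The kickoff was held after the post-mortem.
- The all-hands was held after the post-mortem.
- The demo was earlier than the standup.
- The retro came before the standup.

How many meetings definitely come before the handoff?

Directly stated before the handoff: the kickoff and the post-mortem.
The client call reaches the handoff via the client call → the kickoff → the handoff.
The design review reaches the handoff via the design review → the kickoff → the handoff.
The planning session reaches the handoff via the planning session → the kickoff → the handoff.
No chain forces the retro (or any of the others) ahead of the handoff.
That's the client call, the design review, the kickoff, the planning session, and the post-mortem — 5 in all.

5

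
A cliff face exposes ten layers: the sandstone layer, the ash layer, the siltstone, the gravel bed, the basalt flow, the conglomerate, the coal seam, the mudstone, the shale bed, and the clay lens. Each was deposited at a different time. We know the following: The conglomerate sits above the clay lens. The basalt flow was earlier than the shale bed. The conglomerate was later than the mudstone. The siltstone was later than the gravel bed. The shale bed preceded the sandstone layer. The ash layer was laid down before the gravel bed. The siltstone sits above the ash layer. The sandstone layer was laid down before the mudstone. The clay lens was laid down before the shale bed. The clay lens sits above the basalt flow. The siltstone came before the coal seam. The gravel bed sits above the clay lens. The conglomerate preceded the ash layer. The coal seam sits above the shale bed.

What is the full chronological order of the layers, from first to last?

The constraints fix every adjacent pair, so only one ordering works:
the basalt flow → the clay lens → the shale bed → the sandstone layer → the mudstone → the conglomerate → the ash layer → the gravel bed → the siltstone → the coal seam.

the basalt flow, the clay lens, the shale bed, the sandstone layer, the mudstone, the conglomerate, the ash layer, the gravel bed, the siltstone, the coal seam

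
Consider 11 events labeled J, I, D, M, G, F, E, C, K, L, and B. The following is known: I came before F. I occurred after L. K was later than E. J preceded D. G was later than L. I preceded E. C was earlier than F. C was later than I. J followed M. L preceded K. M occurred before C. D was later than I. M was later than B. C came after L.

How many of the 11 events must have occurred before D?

Directly stated before D: I and J.
B reaches D via B → M → J → D.
L reaches D via L → I → D.
M reaches D via M → J → D.
No chain forces G (or any of the others) ahead of D.
That's B, I, J, L, and M — 5 in all.

5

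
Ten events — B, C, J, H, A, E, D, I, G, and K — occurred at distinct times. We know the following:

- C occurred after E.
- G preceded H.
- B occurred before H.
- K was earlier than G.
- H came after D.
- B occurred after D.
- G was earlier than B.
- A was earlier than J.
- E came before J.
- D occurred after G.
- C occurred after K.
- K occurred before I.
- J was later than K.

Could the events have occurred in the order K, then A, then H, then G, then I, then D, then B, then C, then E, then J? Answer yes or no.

no

The constraints require B before H, but in the proposed sequence H appears ahead of B. That one violation is enough.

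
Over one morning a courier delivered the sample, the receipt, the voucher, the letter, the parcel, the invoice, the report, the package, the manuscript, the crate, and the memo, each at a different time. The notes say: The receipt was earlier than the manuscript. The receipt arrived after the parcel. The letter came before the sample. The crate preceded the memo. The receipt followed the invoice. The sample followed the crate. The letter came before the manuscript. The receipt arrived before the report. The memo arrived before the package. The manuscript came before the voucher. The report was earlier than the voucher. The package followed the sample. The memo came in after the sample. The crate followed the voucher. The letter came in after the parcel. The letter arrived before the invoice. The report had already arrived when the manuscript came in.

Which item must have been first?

The parcel has a chain of constraints placing it before every other item, so the parcel must be first.

the parcel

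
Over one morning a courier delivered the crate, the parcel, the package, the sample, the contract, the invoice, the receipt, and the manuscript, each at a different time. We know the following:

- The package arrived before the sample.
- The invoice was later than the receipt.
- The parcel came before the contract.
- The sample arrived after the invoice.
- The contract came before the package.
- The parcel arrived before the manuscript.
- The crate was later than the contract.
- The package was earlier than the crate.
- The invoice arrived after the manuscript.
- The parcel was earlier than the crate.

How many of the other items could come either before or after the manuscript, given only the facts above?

Forced before the manuscript: the parcel; forced after the manuscript: the invoice and the sample.
That leaves the contract, the crate, the package, and the receipt with no forced order relative to the manuscript — 4.

4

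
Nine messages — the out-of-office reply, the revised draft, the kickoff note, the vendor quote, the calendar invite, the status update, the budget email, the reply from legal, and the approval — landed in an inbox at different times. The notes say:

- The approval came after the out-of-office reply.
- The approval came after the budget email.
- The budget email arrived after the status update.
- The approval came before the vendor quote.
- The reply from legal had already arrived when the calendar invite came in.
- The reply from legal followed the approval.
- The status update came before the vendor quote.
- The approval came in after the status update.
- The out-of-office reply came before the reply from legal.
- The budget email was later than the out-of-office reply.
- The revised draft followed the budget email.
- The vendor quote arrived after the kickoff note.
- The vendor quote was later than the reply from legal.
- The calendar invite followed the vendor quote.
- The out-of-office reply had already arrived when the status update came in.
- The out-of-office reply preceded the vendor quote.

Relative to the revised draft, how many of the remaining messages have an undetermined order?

5

Forced before the revised draft: the budget email, the out-of-office reply, and the status update.
That leaves the approval, the calendar invite, the kickoff note, the reply from legal, and the vendor quote with no forced order relative to the revised draft — 5.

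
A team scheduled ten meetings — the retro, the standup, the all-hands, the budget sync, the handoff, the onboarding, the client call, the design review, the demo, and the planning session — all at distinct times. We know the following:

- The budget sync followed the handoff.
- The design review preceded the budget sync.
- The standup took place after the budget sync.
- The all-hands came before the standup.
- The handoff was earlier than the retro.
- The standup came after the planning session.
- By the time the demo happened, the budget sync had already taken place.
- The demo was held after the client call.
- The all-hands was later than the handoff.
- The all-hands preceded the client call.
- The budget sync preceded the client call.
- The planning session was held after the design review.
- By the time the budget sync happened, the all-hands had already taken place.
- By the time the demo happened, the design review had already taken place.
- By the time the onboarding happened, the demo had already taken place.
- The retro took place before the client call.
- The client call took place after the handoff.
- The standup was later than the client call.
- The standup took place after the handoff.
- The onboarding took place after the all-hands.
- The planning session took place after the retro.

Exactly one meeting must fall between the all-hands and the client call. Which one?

the budget sync

Tracing the constraints gives the all-hands → the budget sync → the client call, so the budget sync sits after the all-hands and before the client call.
No other meeting is forced both after the all-hands and before the client call.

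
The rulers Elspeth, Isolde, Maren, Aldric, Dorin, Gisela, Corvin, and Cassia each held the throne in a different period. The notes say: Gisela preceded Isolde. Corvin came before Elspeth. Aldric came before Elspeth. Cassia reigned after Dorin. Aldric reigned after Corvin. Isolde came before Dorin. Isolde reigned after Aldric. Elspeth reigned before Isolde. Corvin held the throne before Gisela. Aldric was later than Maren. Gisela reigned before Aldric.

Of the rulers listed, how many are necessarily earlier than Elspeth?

4

Directly stated before Elspeth: Aldric and Corvin.
Gisela reaches Elspeth via Gisela → Aldric → Elspeth.
Maren reaches Elspeth via Maren → Aldric → Elspeth.
That's Aldric, Corvin, Gisela, and Maren — 4 in all.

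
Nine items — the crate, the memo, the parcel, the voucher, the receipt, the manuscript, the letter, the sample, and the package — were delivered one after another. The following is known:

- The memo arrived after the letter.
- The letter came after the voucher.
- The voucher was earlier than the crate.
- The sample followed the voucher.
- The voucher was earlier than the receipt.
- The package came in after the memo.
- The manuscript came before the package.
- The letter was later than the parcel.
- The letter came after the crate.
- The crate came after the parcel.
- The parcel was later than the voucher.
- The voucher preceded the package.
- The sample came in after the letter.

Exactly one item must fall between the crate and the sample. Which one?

the letter

Tracing the constraints gives the crate → the letter → the sample, so the letter sits after the crate and before the sample.
No other item is forced both after the crate and before the sample.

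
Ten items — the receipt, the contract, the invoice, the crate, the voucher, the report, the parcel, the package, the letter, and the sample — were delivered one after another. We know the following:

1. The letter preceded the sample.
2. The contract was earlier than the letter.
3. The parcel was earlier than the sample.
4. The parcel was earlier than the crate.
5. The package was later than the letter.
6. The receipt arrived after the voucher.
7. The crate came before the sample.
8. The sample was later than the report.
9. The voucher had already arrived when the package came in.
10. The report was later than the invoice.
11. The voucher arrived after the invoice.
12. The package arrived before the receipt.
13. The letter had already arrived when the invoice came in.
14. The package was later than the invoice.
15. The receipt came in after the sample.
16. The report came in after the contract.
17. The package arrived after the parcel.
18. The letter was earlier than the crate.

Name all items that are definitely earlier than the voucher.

the contract, the invoice, the letter

Directly stated before the voucher: the invoice.
The contract reaches the voucher via the contract → the letter → the invoice → the voucher.
The letter reaches the voucher via the letter → the invoice → the voucher.
No chain forces the report (or any of the others) ahead of the voucher.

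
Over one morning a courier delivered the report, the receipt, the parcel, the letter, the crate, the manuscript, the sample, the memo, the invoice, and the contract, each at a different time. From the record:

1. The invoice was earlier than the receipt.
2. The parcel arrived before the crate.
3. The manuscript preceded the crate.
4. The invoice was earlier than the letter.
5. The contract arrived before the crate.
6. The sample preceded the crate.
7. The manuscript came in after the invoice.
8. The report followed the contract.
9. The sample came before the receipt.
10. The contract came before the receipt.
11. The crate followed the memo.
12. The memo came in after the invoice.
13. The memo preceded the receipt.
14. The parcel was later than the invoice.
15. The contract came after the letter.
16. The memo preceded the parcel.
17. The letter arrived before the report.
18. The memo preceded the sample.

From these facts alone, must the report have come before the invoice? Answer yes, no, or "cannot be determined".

no

Tracing the constraints gives the invoice → the letter → the report, so the invoice must come before the report.
That means the report cannot be before the invoice.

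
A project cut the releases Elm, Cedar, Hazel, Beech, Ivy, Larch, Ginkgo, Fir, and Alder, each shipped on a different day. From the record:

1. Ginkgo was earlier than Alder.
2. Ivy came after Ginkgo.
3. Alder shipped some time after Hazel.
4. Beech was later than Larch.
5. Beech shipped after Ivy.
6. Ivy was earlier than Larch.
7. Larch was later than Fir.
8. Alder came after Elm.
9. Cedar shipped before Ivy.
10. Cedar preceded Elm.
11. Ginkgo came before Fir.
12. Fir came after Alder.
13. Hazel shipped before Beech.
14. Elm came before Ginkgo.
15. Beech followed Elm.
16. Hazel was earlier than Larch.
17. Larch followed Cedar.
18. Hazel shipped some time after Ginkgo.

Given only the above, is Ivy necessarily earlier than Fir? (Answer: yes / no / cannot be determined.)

cannot be determined

No chain of stated constraints runs from Ivy to Fir, and none runs from Fir to Ivy either.
So the relative order of Ivy and Fir is not fixed by the given facts.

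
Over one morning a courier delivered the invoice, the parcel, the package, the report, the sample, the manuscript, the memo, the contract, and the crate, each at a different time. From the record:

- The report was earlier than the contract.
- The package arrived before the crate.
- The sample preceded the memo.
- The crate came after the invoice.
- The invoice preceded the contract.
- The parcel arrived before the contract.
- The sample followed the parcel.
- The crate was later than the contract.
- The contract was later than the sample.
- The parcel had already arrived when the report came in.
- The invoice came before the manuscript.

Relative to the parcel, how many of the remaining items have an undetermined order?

3

Forced after the parcel: the contract, the crate, the memo, the report, and the sample.
That leaves the invoice, the manuscript, and the package with no forced order relative to the parcel — 3.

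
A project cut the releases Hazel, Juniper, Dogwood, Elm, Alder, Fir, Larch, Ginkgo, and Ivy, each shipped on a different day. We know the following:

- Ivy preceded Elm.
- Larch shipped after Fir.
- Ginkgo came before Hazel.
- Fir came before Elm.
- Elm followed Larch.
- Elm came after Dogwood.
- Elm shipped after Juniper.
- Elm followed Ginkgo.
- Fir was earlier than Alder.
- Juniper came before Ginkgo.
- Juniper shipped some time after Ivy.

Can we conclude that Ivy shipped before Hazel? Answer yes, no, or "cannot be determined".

Chain the constraints: Ivy → Juniper → Ginkgo → Hazel. Each link is directly stated, so Ivy comes before Hazel.

yes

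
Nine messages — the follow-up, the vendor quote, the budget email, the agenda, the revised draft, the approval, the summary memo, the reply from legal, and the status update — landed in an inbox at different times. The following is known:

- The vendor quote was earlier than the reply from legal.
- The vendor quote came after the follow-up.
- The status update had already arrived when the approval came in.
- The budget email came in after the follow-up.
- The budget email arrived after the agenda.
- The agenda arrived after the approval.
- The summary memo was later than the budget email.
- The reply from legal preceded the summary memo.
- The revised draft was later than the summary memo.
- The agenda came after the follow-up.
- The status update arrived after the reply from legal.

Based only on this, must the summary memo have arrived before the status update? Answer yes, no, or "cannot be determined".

Tracing the constraints gives the status update → the approval → the agenda → the budget email → the summary memo, so the status update must come before the summary memo.
That means the summary memo cannot be before the status update.

no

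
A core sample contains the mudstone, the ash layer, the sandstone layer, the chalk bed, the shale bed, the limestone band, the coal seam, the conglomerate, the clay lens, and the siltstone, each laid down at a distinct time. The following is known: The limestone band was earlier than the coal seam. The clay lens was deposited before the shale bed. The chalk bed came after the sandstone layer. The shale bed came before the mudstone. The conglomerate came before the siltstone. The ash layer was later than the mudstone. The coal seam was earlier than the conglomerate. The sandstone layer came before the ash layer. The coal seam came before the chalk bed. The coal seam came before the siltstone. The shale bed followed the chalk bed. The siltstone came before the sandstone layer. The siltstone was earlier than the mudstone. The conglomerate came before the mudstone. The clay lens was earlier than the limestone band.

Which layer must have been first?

the clay lens

The clay lens has a chain of constraints placing it before every other layer, so the clay lens must be first.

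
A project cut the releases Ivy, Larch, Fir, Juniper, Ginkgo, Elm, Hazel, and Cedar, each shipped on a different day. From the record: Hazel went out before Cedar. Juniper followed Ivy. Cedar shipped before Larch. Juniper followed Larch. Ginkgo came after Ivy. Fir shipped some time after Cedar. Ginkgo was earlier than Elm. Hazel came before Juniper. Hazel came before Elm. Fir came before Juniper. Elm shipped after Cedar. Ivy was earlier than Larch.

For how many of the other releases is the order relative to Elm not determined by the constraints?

3

Forced before Elm: Cedar, Ginkgo, Hazel, and Ivy.
That leaves Fir, Juniper, and Larch with no forced order relative to Elm — 3.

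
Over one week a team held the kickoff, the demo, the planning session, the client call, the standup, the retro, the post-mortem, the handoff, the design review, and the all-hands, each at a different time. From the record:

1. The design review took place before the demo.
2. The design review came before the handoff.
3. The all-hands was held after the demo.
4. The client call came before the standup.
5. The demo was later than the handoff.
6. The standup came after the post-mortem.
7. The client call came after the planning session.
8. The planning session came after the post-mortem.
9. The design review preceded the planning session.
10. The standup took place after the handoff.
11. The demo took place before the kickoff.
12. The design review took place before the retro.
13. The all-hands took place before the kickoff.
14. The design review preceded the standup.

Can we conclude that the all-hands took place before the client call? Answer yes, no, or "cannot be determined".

No chain of stated constraints runs from the all-hands to the client call, and none runs from the client call to the all-hands either.
So the relative order of the all-hands and the client call is not fixed by the given facts.

cannot be determined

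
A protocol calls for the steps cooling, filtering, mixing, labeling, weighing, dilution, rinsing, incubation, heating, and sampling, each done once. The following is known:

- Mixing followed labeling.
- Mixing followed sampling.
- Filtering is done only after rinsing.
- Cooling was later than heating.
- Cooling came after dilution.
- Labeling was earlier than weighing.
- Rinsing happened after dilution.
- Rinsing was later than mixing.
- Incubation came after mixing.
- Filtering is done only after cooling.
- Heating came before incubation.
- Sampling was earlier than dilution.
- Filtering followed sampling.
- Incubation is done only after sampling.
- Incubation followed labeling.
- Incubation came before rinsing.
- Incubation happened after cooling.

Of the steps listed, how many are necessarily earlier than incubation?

6

Directly stated before incubation: cooling, heating, labeling, mixing, and sampling.
Dilution reaches incubation via dilution → cooling → incubation.
That's cooling, dilution, heating, labeling, mixing, and sampling — 6 in all.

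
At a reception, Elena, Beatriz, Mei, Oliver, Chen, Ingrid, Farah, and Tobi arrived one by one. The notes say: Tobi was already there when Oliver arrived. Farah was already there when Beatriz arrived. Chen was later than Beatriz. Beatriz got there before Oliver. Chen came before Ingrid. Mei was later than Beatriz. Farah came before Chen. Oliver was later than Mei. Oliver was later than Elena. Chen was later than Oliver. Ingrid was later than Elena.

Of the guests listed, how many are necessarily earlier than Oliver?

Directly stated before Oliver: Beatriz, Elena, Mei, and Tobi.
Farah reaches Oliver via Farah → Beatriz → Oliver.
That's Beatriz, Elena, Farah, Mei, and Tobi — 5 in all.

5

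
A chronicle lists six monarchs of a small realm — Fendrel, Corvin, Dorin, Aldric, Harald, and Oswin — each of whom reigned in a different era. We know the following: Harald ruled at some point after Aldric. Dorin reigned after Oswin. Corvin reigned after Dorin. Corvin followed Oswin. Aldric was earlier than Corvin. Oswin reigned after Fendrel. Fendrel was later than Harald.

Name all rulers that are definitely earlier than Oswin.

Aldric, Fendrel, Harald

Directly stated before Oswin: Fendrel.
Aldric reaches Oswin via Aldric → Harald → Fendrel → Oswin.
Harald reaches Oswin via Harald → Fendrel → Oswin.
No chain forces Corvin (or any of the others) ahead of Oswin.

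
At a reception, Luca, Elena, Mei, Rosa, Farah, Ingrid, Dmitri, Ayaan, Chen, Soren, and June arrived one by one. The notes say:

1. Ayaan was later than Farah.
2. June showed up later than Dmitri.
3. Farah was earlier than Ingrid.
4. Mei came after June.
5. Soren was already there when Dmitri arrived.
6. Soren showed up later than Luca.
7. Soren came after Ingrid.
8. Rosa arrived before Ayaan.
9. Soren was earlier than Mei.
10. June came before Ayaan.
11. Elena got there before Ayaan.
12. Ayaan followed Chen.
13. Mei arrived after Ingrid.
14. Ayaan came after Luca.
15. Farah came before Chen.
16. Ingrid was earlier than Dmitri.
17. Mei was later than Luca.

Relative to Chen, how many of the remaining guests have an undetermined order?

Forced before Chen: Farah; forced after Chen: Ayaan.
That leaves Dmitri, Elena, Ingrid, June, Luca, Mei, Rosa, and Soren with no forced order relative to Chen — 8.

8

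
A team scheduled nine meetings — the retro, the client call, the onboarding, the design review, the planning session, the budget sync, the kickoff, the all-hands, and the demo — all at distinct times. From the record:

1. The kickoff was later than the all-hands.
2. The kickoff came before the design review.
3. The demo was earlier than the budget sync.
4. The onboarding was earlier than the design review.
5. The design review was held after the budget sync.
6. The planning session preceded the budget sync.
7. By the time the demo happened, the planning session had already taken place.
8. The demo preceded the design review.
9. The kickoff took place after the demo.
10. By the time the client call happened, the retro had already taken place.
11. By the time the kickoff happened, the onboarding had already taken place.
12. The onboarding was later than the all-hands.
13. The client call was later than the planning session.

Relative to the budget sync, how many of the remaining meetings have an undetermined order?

Forced before the budget sync: the demo and the planning session; forced after the budget sync: the design review.
That leaves the all-hands, the client call, the kickoff, the onboarding, and the retro with no forced order relative to the budget sync — 5.

5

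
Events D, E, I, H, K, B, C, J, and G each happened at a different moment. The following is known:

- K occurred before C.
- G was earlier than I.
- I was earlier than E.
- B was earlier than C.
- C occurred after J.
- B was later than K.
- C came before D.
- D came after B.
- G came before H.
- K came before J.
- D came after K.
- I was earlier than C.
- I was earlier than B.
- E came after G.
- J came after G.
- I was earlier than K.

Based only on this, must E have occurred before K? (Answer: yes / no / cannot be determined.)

cannot be determined

No chain of stated constraints runs from E to K, and none runs from K to E either.
So the relative order of E and K is not fixed by the given facts.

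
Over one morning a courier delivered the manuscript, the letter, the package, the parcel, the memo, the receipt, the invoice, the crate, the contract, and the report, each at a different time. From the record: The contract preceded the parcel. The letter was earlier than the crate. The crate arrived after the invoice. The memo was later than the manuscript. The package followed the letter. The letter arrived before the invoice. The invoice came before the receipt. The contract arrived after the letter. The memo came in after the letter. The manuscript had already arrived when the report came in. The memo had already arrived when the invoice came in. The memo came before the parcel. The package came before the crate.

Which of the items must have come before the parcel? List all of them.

Directly stated before the parcel: the contract and the memo.
The letter reaches the parcel via the letter → the contract → the parcel.
The manuscript reaches the parcel via the manuscript → the memo → the parcel.

the contract, the letter, the manuscript, the memo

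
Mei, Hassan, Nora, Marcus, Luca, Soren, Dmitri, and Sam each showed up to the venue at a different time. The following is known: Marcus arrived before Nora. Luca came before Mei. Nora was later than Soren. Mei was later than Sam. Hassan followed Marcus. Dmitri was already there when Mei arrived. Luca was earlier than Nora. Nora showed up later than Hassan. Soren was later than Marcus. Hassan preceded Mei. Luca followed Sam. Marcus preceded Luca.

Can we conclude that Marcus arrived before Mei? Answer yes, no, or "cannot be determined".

yes

Chain the constraints: Marcus → Hassan → Mei. Each link is directly stated, so Marcus comes before Mei.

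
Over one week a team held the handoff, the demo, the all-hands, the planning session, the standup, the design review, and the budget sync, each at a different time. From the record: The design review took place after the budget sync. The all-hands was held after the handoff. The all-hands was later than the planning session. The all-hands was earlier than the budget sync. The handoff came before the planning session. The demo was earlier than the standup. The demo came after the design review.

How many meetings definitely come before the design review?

4

Directly stated before the design review: the budget sync.
The all-hands reaches the design review via the all-hands → the budget sync → the design review.
The handoff reaches the design review via the handoff → the all-hands → the budget sync → the design review.
The planning session reaches the design review via the planning session → the all-hands → the budget sync → the design review.
No chain forces the demo (or any of the others) ahead of the design review.
That's the all-hands, the budget sync, the handoff, and the planning session — 4 in all.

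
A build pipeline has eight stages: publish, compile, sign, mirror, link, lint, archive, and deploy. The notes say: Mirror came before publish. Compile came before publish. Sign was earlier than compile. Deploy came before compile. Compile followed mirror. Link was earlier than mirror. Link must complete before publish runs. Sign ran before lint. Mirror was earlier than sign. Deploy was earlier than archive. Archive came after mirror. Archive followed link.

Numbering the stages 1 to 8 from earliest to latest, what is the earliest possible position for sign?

Link and mirror must both come before sign — 2 forced predecessors.
Nothing else is forced ahead of sign, so its earliest slot is position 2 + 1 = 3.

3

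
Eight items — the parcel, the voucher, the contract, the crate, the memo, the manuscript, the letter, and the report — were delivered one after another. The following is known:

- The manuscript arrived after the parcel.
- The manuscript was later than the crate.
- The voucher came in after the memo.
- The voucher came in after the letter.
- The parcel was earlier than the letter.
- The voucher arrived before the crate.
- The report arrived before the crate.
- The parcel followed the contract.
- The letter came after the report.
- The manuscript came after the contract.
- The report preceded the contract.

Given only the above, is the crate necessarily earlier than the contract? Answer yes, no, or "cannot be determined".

Tracing the constraints gives the contract → the parcel → the letter → the voucher → the crate, so the contract must come before the crate.
That means the crate cannot be before the contract.

no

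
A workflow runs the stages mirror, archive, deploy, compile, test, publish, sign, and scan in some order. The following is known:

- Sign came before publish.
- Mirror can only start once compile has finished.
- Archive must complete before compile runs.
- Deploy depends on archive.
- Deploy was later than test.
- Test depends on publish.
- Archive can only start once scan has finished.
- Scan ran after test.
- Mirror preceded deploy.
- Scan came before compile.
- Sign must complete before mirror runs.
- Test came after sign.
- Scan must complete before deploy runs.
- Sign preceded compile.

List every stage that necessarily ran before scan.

Directly stated before scan: test.
Publish reaches scan via publish → test → scan.
Sign reaches scan via sign → test → scan.

publish, sign, test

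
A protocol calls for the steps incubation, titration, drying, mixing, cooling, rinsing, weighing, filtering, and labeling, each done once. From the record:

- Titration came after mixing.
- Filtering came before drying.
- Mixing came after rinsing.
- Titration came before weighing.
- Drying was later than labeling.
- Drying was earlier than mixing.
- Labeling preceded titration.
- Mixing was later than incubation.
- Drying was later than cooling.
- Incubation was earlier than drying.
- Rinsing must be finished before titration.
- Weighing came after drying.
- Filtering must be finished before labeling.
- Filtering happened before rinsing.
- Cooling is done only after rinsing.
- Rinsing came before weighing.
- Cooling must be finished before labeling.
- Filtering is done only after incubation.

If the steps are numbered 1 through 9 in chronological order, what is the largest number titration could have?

Titration must come before weighing — 1 step forced after it.
Everything else can be placed before titration in some valid order, so titration can sit as late as position 9 − 1 = 8.

8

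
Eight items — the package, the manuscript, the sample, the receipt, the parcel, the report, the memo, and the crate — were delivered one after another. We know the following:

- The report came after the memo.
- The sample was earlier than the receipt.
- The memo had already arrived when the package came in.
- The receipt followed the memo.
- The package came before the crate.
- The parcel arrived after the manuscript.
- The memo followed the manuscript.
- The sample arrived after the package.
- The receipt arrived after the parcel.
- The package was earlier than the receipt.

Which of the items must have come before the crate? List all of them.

Directly stated before the crate: the package.
The manuscript reaches the crate via the manuscript → the memo → the package → the crate.
The memo reaches the crate via the memo → the package → the crate.

the manuscript, the memo, the package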